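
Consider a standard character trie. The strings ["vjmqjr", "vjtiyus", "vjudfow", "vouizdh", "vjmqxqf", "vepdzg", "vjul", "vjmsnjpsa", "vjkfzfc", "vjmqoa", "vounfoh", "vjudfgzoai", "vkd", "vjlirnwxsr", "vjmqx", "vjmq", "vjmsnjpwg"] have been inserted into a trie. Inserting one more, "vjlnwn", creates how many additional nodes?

3

"vjl" is already a path in the trie; the remaining "nwn" must be added.
Each of the 3 remaining characters creates one node.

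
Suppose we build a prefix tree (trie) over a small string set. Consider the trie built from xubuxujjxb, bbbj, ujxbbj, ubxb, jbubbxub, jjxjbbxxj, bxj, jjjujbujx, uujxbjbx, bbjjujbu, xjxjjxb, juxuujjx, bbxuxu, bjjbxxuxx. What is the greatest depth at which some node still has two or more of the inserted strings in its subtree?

2

Look for the deepest trie node that still has at least two words in its subtree.
e.g. "bbbj" and "bbjjujbu" share the prefix "bb" of length 2; no pair shares a longer one.
Longest shared-prefix length: 2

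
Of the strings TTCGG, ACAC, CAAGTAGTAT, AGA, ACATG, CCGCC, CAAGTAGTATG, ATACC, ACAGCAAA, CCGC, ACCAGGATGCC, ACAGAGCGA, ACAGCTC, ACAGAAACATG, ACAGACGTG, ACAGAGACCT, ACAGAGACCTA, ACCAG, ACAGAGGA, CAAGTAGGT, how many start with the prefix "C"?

Traverse to the node for "C", then collect every word in that subtree.
Matches: "CAAGTAGGT", "CAAGTAGTAT", "CAAGTAGTATG", "CCGC", "CCGCC"
Count: 5

5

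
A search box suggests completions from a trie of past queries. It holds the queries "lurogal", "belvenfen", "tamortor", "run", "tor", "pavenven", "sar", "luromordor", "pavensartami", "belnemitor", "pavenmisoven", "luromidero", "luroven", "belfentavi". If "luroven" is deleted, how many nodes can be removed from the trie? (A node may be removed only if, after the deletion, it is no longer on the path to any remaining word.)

A node on "luroven"'s path can go only if nothing else ends at it or branches off below it.
The suffix "ven" (3 nodes) is used only by "luroven"; the node for "luro" still has the child "g", so pruning stops there.
Nodes removed: 3

3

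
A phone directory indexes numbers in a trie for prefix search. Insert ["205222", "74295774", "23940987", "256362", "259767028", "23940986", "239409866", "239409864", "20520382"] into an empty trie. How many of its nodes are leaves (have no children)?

8

A leaf is a node with no children — equivalently, the end of a word that is not a proper prefix of any other stored word.
Those words: "20520382", "205222", "239409864", "239409866", "23940987", "256362", "259767028", "74295774"
Leaf count: 8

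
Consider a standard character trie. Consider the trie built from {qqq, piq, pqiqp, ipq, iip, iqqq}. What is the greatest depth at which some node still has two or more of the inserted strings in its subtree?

Look for the deepest trie node that still has at least two words in its subtree.
"iip" and "ipq" agree on "i" (1 characters) before diverging; nothing deeper is shared.
Longest shared-prefix length: 1

1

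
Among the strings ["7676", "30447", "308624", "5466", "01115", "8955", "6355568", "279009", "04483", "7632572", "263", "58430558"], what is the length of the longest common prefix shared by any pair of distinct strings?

The deepest shared node is where two words last agree before diverging.
"30447" and "308624" agree on "30" (2 characters) before diverging; nothing deeper is shared.
Longest shared-prefix length: 2

2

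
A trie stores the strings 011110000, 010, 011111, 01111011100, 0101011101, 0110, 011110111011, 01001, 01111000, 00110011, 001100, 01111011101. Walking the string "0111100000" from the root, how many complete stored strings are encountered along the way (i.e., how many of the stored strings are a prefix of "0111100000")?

2

Walk "0111100000" from the root; an end-of-word marker is hit whenever a stored word is a prefix of "0111100000".
Prefixes of the query that are stored words: "01111000", "011110000"
Count: 2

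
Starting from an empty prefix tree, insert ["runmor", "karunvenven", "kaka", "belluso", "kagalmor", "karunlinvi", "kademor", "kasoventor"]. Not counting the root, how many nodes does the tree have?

50

Insert word by word; a character creates a node only if that edge doesn't already exist:
  "runmor" → 6 new (r, u, n, m, o, r)
  "karunvenven" → 11 new (k, a, r, u, n, v, e, n, v, e, n)
  "kaka" → prefix "ka" already present; 2 new (k, a)
  "belluso" → 7 new (b, e, l, l, u, s, o)
  "kagalmor" → prefix "ka" already present; 6 new (g, a, l, m, o, r)
  "karunlinvi" → prefix "karun" already present; 5 new (l, i, n, v, i)
  "kademor" → prefix "ka" already present; 5 new (d, e, m, o, r)
  "kasoventor" → prefix "ka" already present; 8 new (s, o, v, e, n, t, o, r)
Total nodes = 6 + 11 + 2 + 7 + 6 + 5 + 5 + 8 = 50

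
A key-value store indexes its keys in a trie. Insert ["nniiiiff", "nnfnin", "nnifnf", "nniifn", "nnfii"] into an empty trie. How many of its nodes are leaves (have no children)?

5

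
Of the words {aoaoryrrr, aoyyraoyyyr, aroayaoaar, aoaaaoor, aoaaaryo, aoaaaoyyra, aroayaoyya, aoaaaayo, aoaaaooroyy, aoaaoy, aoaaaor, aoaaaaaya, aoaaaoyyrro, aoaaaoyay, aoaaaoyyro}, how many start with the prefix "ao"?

13

Traverse to the node for "ao", then collect every word in that subtree.
Words under "ao": aoaaaaaya, aoaaaayo, aoaaaoor, aoaaaooroyy, aoaaaor, aoaaaoyay, aoaaaoyyra, aoaaaoyyro, aoaaaoyyrro, aoaaaryo, aoaaoy, aoaoryrrr, aoyyraoyyyr
Count: 13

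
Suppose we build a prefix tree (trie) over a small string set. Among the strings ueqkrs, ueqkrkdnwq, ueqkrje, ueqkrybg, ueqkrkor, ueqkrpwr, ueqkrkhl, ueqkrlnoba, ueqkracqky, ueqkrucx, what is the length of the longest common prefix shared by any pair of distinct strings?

Look for the deepest trie node that still has at least two words in its subtree.
e.g. "ueqkrkdnwq" and "ueqkrkhl" share the prefix "ueqkrk" of length 6; no pair shares a longer one.
Longest shared-prefix length: 6

6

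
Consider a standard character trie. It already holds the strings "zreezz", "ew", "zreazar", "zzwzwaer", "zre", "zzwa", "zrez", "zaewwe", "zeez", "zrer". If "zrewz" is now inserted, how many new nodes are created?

The longest prefix of "zrewz" already in the trie is "zre" (length 3).
New nodes needed: |"zrewz"| − 3 = 5 − 3 = 2.

2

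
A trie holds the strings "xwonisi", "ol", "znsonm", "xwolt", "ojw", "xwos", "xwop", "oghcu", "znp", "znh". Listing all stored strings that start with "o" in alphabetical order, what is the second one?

Words with prefix "o", in lexicographic order: "oghcu", "ojw", "ol"
Position 2: ojw

ojw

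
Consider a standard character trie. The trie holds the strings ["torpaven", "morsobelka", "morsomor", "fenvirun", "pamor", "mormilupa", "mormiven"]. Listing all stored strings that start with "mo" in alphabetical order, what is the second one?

mormiven

Words with prefix "mo", in lexicographic order: "mormilupa", "mormiven", "morsobelka", "morsomor"
The 2nd is mormiven.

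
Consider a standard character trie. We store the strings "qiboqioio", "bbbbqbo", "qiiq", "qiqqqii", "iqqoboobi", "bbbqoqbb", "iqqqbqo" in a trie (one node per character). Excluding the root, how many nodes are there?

41

Trace insertions, counting only characters that open a new branch:
  "qiboqioio" → 9 new (q, i, b, o, q, i, o, i, o)
  "bbbbqbo" → 7 new (b, b, b, b, q, b, o)
  "qiiq" → prefix "qi" already present; 2 new (i, q)
  "qiqqqii" → prefix "qi" already present; 5 new (q, q, q, i, i)
  "iqqoboobi" → 9 new (i, q, q, o, b, o, o, b, i)
  "bbbqoqbb" → prefix "bbb" already present; 5 new (q, o, q, b, b)
  "iqqqbqo" → prefix "iqq" already present; 4 new (q, b, q, o)
Total nodes = 9 + 7 + 2 + 5 + 9 + 5 + 4 = 41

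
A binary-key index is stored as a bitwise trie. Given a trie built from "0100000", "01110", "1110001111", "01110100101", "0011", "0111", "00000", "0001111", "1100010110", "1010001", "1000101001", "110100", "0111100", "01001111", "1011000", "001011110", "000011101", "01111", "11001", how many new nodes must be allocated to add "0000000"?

Walking "0000000" from the root, the first 5 characters ("00000") follow existing edges; "0" is the first miss.
New nodes needed: |"0000000"| − 5 = 7 − 5 = 2.

2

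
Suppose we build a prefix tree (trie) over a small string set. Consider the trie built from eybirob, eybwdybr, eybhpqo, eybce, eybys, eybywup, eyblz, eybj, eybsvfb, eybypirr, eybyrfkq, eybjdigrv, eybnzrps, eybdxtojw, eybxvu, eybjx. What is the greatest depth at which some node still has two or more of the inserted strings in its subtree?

4

The deepest shared node is where two words last agree before diverging.
"eybj" and "eybjdigrv" agree on "eybj" (4 characters) before diverging; nothing deeper is shared.
Longest shared-prefix length: 4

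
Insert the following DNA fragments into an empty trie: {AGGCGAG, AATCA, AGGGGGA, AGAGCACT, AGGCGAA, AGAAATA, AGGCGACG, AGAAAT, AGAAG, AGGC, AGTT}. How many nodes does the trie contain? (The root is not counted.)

Trie structure (* marks end of a word):
(root)
└─ A
   ├─ A
   │  └─ T
   │     └─ C
   │        └─ A *
   └─ G
      ├─ A
      │  ├─ A
      │  │  ├─ A
      │  │  │  └─ T *
      │  │  │     └─ A *
      │  │  └─ G *
      │  └─ G
      │     └─ C
      │        └─ A
      │           └─ C
      │              └─ T *
      ├─ G
      │  ├─ C *
      │  │  └─ G
      │  │     └─ A
      │  │        ├─ A *
      │  │        ├─ C
      │  │        │  └─ G *
      │  │        └─ G *
      │  └─ G
      │     └─ G
      │        └─ G
      │           └─ A *
      └─ T
         └─ T *
Counting every labelled node above: 31.

31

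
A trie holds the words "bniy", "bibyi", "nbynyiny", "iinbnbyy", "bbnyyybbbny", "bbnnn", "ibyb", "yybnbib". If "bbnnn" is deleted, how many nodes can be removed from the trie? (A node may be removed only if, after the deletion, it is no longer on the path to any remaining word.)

Walk "bbnnn" from the leaf back toward the root, removing each node that no remaining word uses.
The suffix "nn" (2 nodes) is used only by "bbnnn"; the node for "bbn" still has the child "y", so pruning stops there.
Nodes removed: 2

2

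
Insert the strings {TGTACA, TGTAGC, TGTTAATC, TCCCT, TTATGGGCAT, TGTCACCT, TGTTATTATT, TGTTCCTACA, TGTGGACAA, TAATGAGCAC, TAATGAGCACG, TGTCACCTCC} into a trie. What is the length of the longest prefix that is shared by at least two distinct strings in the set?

10

Look for the deepest trie node that still has at least two words in its subtree.
e.g. "TAATGAGCAC" and "TAATGAGCACG" share the prefix "TAATGAGCAC" of length 10; no pair shares a longer one.
Longest shared-prefix length: 10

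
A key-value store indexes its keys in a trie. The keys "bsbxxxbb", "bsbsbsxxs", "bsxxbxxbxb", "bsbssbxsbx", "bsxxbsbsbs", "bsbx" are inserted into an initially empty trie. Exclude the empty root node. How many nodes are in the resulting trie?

33

Insert word by word; a character creates a node only if that edge doesn't already exist:
  "bsbxxxbb" → 8 new (b, s, b, x, x, x, b, b)
  "bsbsbsxxs" → prefix "bsb" already present; 6 new (s, b, s, x, x, s)
  "bsxxbxxbxb" → prefix "bs" already present; 8 new (x, x, b, x, x, b, x, b)
  "bsbssbxsbx" → prefix "bsbs" already present; 6 new (s, b, x, s, b, x)
  "bsxxbsbsbs" → prefix "bsxxb" already present; 5 new (s, b, s, b, s)
  "bsbx" → prefix "bsbx" already present; 0 new (none)
Total nodes = 8 + 6 + 8 + 6 + 5 + 0 = 33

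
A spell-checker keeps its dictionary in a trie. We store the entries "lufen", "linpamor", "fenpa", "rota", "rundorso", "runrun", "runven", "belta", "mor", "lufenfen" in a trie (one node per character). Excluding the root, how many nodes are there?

Count nodes per top-level branch (shared prefixes stored once):
  'b'-branch (belta): 5 nodes
  'f'-branch (fenpa): 5 nodes
  'l'-branch (linpamor, lufen, lufenfen): 15 nodes
  'm'-branch (mor): 3 nodes
  'r'-branch (rota, rundorso, runrun, runven): 17 nodes
Sum: 45

45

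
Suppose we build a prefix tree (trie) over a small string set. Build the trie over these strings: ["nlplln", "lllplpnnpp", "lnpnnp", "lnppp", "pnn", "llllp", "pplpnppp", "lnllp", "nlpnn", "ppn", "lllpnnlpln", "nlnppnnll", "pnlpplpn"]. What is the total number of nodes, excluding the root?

60

For each word, the new-node count is its length minus the longest prefix already in the trie:
  "nlplln" → 6 new (n, l, p, l, l, n)
  "lllplpnnpp" → 10 new (l, l, l, p, l, p, n, n, p, p)
  "lnpnnp" → prefix "l" already present; 5 new (n, p, n, n, p)
  "lnppp" → prefix "lnp" already present; 2 new (p, p)
  "pnn" → 3 new (p, n, n)
  "llllp" → prefix "lll" already present; 2 new (l, p)
  "pplpnppp" → prefix "p" already present; 7 new (p, l, p, n, p, p, p)
  "lnllp" → prefix "ln" already present; 3 new (l, l, p)
  "nlpnn" → prefix "nlp" already present; 2 new (n, n)
  "ppn" → prefix "pp" already present; 1 new (n)
  "lllpnnlpln" → prefix "lllp" already present; 6 new (n, n, l, p, l, n)
  "nlnppnnll" → prefix "nl" already present; 7 new (n, p, p, n, n, l, l)
  "pnlpplpn" → prefix "pn" already present; 6 new (l, p, p, l, p, n)
Total nodes = 6 + 10 + 5 + 2 + 3 + 2 + 7 + 3 + 2 + 1 + 6 + 7 + 6 = 60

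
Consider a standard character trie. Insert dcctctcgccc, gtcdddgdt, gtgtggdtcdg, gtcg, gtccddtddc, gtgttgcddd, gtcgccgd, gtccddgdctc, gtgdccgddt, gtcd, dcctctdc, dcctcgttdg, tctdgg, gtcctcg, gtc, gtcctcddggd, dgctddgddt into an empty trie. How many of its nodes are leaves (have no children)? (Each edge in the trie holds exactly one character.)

14

A leaf is a node with no children — equivalently, the end of a word that is not a proper prefix of any other stored word.
Those words: "dcctcgttdg", "dcctctcgccc", "dcctctdc", "dgctddgddt", "gtccddgdctc", "gtccddtddc", "gtcctcddggd", "gtcctcg", "gtcdddgdt", "gtcgccgd", "gtgdccgddt", "gtgtggdtcdg", "gtgttgcddd", "tctdgg"
Leaf count: 14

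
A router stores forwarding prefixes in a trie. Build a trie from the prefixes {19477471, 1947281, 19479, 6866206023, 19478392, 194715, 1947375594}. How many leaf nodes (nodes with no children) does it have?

A leaf is a node with no children — equivalently, the end of a word that is not a proper prefix of any other stored word.
Those words: "194715", "1947281", "1947375594", "19477471", "19478392", "19479", "6866206023"
Leaf count: 7

7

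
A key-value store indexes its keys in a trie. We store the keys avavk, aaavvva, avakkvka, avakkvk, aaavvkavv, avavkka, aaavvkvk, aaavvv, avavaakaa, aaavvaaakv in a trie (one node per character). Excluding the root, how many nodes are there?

Count nodes per top-level branch (shared prefixes stored once):
  'a'-branch (aaavvaaakv, aaavvkavv, aaavvkvk, aaavvv, aaavvva, avakkvk, avakkvka, avavaakaa, avavk, avavkka): 34 nodes
Sum: 34

34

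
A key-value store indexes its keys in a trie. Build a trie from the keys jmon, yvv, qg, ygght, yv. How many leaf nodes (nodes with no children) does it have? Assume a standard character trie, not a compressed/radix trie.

4

Leaves are exactly the stored words that no other stored word extends.
Those words: "jmon", "qg", "ygght", "yvv"
Leaf count: 4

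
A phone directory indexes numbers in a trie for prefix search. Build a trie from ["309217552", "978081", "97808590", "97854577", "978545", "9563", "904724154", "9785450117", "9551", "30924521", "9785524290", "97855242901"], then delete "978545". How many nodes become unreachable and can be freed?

0

A node on "978545"'s path can go only if nothing else ends at it or branches off below it.
Every node on "978545" is still needed (e.g. by "97854577"), so nothing is freed.
Nodes removed: 0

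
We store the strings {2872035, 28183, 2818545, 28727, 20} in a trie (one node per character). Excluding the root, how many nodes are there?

15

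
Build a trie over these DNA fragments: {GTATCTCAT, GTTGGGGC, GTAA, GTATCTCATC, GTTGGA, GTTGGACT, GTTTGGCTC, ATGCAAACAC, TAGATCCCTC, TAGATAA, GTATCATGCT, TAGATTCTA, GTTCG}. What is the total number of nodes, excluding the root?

Trace insertions, counting only characters that open a new branch:
  "GTATCTCAT" → 9 new (G, T, A, T, C, T, C, A, T)
  "GTTGGGGC" → prefix "GT" already present; 6 new (T, G, G, G, G, C)
  "GTAA" → prefix "GTA" already present; 1 new (A)
  "GTATCTCATC" → prefix "GTATCTCAT" already present; 1 new (C)
  "GTTGGA" → prefix "GTTGG" already present; 1 new (A)
  "GTTGGACT" → prefix "GTTGGA" already present; 2 new (C, T)
  "GTTTGGCTC" → prefix "GTT" already present; 6 new (T, G, G, C, T, C)
  "ATGCAAACAC" → 10 new (A, T, G, C, A, A, A, C, A, C)
  "TAGATCCCTC" → 10 new (T, A, G, A, T, C, C, C, T, C)
  "TAGATAA" → prefix "TAGAT" already present; 2 new (A, A)
  "GTATCATGCT" → prefix "GTATC" already present; 5 new (A, T, G, C, T)
  "TAGATTCTA" → prefix "TAGAT" already present; 4 new (T, C, T, A)
  "GTTCG" → prefix "GTT" already present; 2 new (C, G)
Total nodes = 9 + 6 + 1 + 1 + 1 + 2 + 6 + 10 + 10 + 2 + 5 + 4 + 2 = 59

59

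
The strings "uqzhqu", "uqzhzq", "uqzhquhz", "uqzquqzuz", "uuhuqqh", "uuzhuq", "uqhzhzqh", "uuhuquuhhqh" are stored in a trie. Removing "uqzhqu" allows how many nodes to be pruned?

After clearing the end-marker at "uqzhqu", prune upward until reaching a node still needed by another word.
Every node on "uqzhqu" is still needed (e.g. by "uqzhquhz"), so nothing is freed.
Nodes removed: 0

0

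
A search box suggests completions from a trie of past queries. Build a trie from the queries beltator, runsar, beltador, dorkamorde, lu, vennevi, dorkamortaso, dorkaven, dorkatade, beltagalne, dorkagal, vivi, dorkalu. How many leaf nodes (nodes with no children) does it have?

A leaf is a node with no children — equivalently, the end of a word that is not a proper prefix of any other stored word.
Those words: "beltador", "beltagalne", "beltator", "dorkagal", "dorkalu", "dorkamorde", "dorkamortaso", "dorkatade", "dorkaven", "lu", "runsar", "vennevi", "vivi"
Leaf count: 13

13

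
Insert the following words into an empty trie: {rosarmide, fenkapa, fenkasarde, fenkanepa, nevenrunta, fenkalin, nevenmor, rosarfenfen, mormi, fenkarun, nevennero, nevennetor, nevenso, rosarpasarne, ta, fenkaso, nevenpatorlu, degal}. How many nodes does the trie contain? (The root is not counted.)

86

Count nodes per top-level branch (shared prefixes stored once):
  'd'-branch (degal): 5 nodes
  'f'-branch (fenkalin, fenkanepa, fenkapa, fenkarun, fenkasarde, fenkaso): 23 nodes
  'm'-branch (mormi): 5 nodes
  'n'-branch (nevenmor, nevennero, nevennetor, nevenpatorlu, nevenrunta, nevenso): 29 nodes
  'r'-branch (rosarfenfen, rosarmide, rosarpasarne): 22 nodes
  't'-branch (ta): 2 nodes
Sum: 86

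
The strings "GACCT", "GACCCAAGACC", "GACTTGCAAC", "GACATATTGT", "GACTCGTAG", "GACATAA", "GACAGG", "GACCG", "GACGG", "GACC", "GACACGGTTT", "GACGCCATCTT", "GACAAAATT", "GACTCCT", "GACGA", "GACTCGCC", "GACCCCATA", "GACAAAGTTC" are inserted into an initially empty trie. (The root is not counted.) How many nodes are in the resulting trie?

68

For each word, the new-node count is its length minus the longest prefix already in the trie:
  "GACCT" → 5 new (G, A, C, C, T)
  "GACCCAAGACC" → prefix "GACC" already present; 7 new (C, A, A, G, A, C, C)
  "GACTTGCAAC" → prefix "GAC" already present; 7 new (T, T, G, C, A, A, C)
  "GACATATTGT" → prefix "GAC" already present; 7 new (A, T, A, T, T, G, T)
  "GACTCGTAG" → prefix "GACT" already present; 5 new (C, G, T, A, G)
  "GACATAA" → prefix "GACATA" already present; 1 new (A)
  "GACAGG" → prefix "GACA" already present; 2 new (G, G)
  "GACCG" → prefix "GACC" already present; 1 new (G)
  "GACGG" → prefix "GAC" already present; 2 new (G, G)
  "GACC" → prefix "GACC" already present; 0 new (none)
  "GACACGGTTT" → prefix "GACA" already present; 6 new (C, G, G, T, T, T)
  "GACGCCATCTT" → prefix "GACG" already present; 7 new (C, C, A, T, C, T, T)
  "GACAAAATT" → prefix "GACA" already present; 5 new (A, A, A, T, T)
  "GACTCCT" → prefix "GACTC" already present; 2 new (C, T)
  "GACGA" → prefix "GACG" already present; 1 new (A)
  "GACTCGCC" → prefix "GACTCG" already present; 2 new (C, C)
  "GACCCCATA" → prefix "GACCC" already present; 4 new (C, A, T, A)
  "GACAAAGTTC" → prefix "GACAAA" already present; 4 new (G, T, T, C)
Total nodes = 5 + 7 + 7 + 7 + 5 + 1 + 2 + 1 + 2 + 0 + 6 + 7 + 5 + 2 + 1 + 2 + 4 + 4 = 68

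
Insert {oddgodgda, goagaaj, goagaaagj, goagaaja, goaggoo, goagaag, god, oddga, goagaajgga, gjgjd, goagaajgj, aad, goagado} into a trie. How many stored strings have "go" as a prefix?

9

Walk to "go"; the words in its subtree are exactly those with that prefix.
Matches: "goagaaagj", "goagaag", "goagaaj", "goagaaja", "goagaajgga", "goagaajgj", "goagado", "goaggoo", "god"
Count: 9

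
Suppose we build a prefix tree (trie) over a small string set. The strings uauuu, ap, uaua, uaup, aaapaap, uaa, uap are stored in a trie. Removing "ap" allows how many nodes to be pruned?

Walk "ap" from the leaf back toward the root, removing each node that no remaining word uses.
The suffix "p" (1 node) is used only by "ap"; the node for "a" still has the child "a", so pruning stops there.
Nodes removed: 1

1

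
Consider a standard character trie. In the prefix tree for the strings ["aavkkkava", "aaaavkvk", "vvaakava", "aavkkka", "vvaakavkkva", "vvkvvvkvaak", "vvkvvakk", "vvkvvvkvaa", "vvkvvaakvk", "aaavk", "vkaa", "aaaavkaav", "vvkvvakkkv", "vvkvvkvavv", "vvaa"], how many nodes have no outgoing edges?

Leaves are exactly the stored words that no other stored word extends.
Those words: "aaaavkaav", "aaaavkvk", "aaavk", "aavkkkava", "vkaa", "vvaakava", "vvaakavkkva", "vvkvvaakvk", "vvkvvakkkv", "vvkvvkvavv", "vvkvvvkvaak"
Leaf count: 11

11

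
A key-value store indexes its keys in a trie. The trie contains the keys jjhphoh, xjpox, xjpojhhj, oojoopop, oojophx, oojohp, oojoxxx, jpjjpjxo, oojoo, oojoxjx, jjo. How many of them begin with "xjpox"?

1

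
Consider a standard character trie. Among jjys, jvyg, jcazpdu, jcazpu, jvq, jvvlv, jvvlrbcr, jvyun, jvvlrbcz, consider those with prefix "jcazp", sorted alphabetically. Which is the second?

jcazpu

Words with prefix "jcazp", in lexicographic order: "jcazpdu", "jcazpu"
Position 2: jcazpu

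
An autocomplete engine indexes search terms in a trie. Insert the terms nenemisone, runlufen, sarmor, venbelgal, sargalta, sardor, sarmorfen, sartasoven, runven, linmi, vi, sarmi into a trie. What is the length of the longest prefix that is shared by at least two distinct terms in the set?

6

Look for the deepest trie node that still has at least two words in its subtree.
"sarmor" and "sarmorfen" agree on "sarmor" (6 characters) before diverging; nothing deeper is shared.
Longest shared-prefix length: 6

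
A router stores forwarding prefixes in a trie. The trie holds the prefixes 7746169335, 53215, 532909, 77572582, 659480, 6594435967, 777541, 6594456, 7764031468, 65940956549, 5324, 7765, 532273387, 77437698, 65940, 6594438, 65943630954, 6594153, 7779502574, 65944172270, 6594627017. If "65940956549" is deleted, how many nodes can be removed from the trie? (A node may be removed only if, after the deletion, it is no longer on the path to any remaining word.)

6

A node on "65940956549"'s path can go only if nothing else ends at it or branches off below it.
The suffix "956549" (6 nodes) is used only by "65940956549"; "65940" is itself a stored word, so pruning stops there.
Nodes removed: 6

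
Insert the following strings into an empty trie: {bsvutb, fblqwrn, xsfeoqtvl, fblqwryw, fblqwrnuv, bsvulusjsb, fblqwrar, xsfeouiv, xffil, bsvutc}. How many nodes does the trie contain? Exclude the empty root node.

Trace insertions, counting only characters that open a new branch:
  "bsvutb" → 6 new (b, s, v, u, t, b)
  "fblqwrn" → 7 new (f, b, l, q, w, r, n)
  "xsfeoqtvl" → 9 new (x, s, f, e, o, q, t, v, l)
  "fblqwryw" → prefix "fblqwr" already present; 2 new (y, w)
  "fblqwrnuv" → prefix "fblqwrn" already present; 2 new (u, v)
  "bsvulusjsb" → prefix "bsvu" already present; 6 new (l, u, s, j, s, b)
  "fblqwrar" → prefix "fblqwr" already present; 2 new (a, r)
  "xsfeouiv" → prefix "xsfeo" already present; 3 new (u, i, v)
  "xffil" → prefix "x" already present; 4 new (f, f, i, l)
  "bsvutc" → prefix "bsvut" already present; 1 new (c)
Total nodes = 6 + 7 + 9 + 2 + 2 + 6 + 2 + 3 + 4 + 1 = 42

42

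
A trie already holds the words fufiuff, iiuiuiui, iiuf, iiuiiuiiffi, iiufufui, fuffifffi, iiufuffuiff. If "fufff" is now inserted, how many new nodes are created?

1

The longest prefix of "fufff" already in the trie is "fuff" (length 4).
Each of the 1 remaining characters creates one node.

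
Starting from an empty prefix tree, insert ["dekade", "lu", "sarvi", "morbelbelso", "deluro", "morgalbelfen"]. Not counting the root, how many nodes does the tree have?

37

Trie structure (* marks end of a word):
(root)
├─ d
│  └─ e
│     ├─ k
│     │  └─ a
│     │     └─ d
│     │        └─ e *
│     └─ l
│        └─ u
│           └─ r
│              └─ o *
├─ l
│  └─ u *
├─ m
│  └─ o
│     └─ r
│        ├─ b
│        │  └─ e
│        │     └─ l
│        │        └─ b
│        │           └─ e
│        │              └─ l
│        │                 └─ s
│        │                    └─ o *
│        └─ g
│           └─ a
│              └─ l
│                 └─ b
│                    └─ e
│                       └─ l
│                          └─ f
│                             └─ e
│                                └─ n *
└─ s
   └─ a
      └─ r
         └─ v
            └─ i *
Counting every labelled node above: 37.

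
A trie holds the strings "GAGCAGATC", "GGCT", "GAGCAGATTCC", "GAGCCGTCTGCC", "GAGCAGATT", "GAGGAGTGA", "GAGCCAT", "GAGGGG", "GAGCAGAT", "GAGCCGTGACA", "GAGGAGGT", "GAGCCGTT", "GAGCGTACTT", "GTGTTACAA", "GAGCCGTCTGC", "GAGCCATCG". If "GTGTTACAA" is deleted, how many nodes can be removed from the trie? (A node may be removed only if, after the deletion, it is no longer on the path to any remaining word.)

A node on "GTGTTACAA"'s path can go only if nothing else ends at it or branches off below it.
The suffix "TGTTACAA" (8 nodes) is used only by "GTGTTACAA"; the node for "G" still has the child "A", so pruning stops there.
Nodes removed: 8

8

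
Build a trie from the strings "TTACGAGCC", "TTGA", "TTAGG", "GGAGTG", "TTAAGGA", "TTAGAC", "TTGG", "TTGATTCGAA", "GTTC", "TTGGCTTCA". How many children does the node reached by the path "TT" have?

2

The children of the "TT" node are the distinct next characters among strings starting with "TT".
Characters that immediately follow "TT" among the stored strings: {A, G}.
That node has 2 child edges.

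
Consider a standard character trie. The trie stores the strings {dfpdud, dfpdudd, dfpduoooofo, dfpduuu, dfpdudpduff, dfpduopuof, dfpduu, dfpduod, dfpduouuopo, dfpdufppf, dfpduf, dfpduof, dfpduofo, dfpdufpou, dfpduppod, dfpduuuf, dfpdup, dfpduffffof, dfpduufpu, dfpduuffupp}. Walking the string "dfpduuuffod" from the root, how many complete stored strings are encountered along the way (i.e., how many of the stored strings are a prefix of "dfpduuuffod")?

3

Walk "dfpduuuffod" from the root; an end-of-word marker is hit whenever a stored word is a prefix of "dfpduuuffod".
Prefixes of the query that are stored words: "dfpduu", "dfpduuu", "dfpduuuf"
Count: 3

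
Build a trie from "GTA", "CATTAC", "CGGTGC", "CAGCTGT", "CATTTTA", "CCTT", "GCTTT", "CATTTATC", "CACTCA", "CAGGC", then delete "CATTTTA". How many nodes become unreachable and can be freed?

2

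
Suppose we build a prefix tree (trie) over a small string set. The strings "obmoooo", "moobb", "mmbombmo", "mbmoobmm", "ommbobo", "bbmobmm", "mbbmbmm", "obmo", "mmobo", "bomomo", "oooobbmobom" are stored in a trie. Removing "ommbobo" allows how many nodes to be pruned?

A node on "ommbobo"'s path can go only if nothing else ends at it or branches off below it.
The suffix "mmbobo" (6 nodes) is used only by "ommbobo"; the node for "o" still has the child "b", so pruning stops there.
Nodes removed: 6

6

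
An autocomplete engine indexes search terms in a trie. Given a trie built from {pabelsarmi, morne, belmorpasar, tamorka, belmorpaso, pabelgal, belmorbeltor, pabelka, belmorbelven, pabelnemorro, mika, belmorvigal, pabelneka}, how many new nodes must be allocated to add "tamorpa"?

2

"tamor" is already a path in the trie; the remaining "pa" must be added.
Each of the 2 remaining characters creates one node.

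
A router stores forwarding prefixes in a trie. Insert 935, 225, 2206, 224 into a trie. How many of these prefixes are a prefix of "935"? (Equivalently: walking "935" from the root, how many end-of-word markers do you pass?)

1

Traverse "935" character by character; count nodes along the way that are marked as word ends.
Prefixes of the query that are stored words: "935"
Count: 1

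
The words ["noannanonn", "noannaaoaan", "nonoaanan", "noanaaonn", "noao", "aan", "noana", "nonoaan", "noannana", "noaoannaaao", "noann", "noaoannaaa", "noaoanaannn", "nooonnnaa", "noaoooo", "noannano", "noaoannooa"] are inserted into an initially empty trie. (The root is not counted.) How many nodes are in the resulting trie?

Insert word by word; a character creates a node only if that edge doesn't already exist:
  "noannanonn" → 10 new (n, o, a, n, n, a, n, o, n, n)
  "noannaaoaan" → prefix "noanna" already present; 5 new (a, o, a, a, n)
  "nonoaanan" → prefix "no" already present; 7 new (n, o, a, a, n, a, n)
  "noanaaonn" → prefix "noan" already present; 5 new (a, a, o, n, n)
  "noao" → prefix "noa" already present; 1 new (o)
  "aan" → 3 new (a, a, n)
  "noana" → prefix "noana" already present; 0 new (none)
  "nonoaan" → prefix "nonoaan" already present; 0 new (none)
  "noannana" → prefix "noannan" already present; 1 new (a)
  "noaoannaaao" → prefix "noao" already present; 7 new (a, n, n, a, a, a, o)
  "noann" → prefix "noann" already present; 0 new (none)
  "noaoannaaa" → prefix "noaoannaaa" already present; 0 new (none)
  "noaoanaannn" → prefix "noaoan" already present; 5 new (a, a, n, n, n)
  "nooonnnaa" → prefix "no" already present; 7 new (o, o, n, n, n, a, a)
  "noaoooo" → prefix "noao" already present; 3 new (o, o, o)
  "noannano" → prefix "noannano" already present; 0 new (none)
  "noaoannooa" → prefix "noaoann" already present; 3 new (o, o, a)
Total nodes = 10 + 5 + 7 + 5 + 1 + 3 + 0 + 0 + 1 + 7 + 0 + 0 + 5 + 7 + 3 + 0 + 3 = 57

57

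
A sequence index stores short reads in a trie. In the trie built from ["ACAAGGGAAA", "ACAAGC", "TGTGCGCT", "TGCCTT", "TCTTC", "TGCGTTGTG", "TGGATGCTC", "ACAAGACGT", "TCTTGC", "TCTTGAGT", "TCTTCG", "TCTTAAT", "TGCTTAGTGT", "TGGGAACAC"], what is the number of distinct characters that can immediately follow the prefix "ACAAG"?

3

Follow the path "ACAAG" to its node, then look at its outgoing edges.
Characters that immediately follow "ACAAG" among the stored strings: {A, C, G}.
That node has 3 child edges.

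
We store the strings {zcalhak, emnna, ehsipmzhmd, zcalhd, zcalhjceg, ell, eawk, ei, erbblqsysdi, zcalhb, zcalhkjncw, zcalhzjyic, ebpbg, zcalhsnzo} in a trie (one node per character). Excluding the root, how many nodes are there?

61

Trace insertions, counting only characters that open a new branch:
  "zcalhak" → 7 new (z, c, a, l, h, a, k)
  "emnna" → 5 new (e, m, n, n, a)
  "ehsipmzhmd" → prefix "e" already present; 9 new (h, s, i, p, m, z, h, m, d)
  "zcalhd" → prefix "zcalh" already present; 1 new (d)
  "zcalhjceg" → prefix "zcalh" already present; 4 new (j, c, e, g)
  "ell" → prefix "e" already present; 2 new (l, l)
  "eawk" → prefix "e" already present; 3 new (a, w, k)
  "ei" → prefix "e" already present; 1 new (i)
  "erbblqsysdi" → prefix "e" already present; 10 new (r, b, b, l, q, s, y, s, d, i)
  "zcalhb" → prefix "zcalh" already present; 1 new (b)
  "zcalhkjncw" → prefix "zcalh" already present; 5 new (k, j, n, c, w)
  "zcalhzjyic" → prefix "zcalh" already present; 5 new (z, j, y, i, c)
  "ebpbg" → prefix "e" already present; 4 new (b, p, b, g)
  "zcalhsnzo" → prefix "zcalh" already present; 4 new (s, n, z, o)
Total nodes = 7 + 5 + 9 + 1 + 4 + 2 + 3 + 1 + 10 + 1 + 5 + 5 + 4 + 4 = 61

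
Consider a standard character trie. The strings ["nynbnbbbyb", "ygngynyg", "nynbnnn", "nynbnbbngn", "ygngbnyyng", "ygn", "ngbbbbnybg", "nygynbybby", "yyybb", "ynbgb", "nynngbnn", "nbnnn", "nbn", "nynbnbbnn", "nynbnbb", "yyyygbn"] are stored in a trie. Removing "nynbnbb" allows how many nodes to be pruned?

Walk "nynbnbb" from the leaf back toward the root, removing each node that no remaining word uses.
Every node on "nynbnbb" is still needed (e.g. by "nynbnbbbyb"), so nothing is freed.
Nodes removed: 0

0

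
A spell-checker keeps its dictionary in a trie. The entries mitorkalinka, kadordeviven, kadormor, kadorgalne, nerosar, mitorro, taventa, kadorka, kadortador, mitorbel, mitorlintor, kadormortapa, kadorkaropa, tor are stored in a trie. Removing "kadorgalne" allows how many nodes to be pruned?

A node on "kadorgalne"'s path can go only if nothing else ends at it or branches off below it.
The suffix "galne" (5 nodes) is used only by "kadorgalne"; the node for "kador" still has the child "d", so pruning stops there.
Nodes removed: 5

5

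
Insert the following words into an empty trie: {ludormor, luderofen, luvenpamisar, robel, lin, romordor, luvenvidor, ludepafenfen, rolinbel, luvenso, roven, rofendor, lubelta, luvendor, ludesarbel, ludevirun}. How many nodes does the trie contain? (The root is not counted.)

86

For each word, the new-node count is its length minus the longest prefix already in the trie:
  "ludormor" → 8 new (l, u, d, o, r, m, o, r)
  "luderofen" → prefix "lud" already present; 6 new (e, r, o, f, e, n)
  "luvenpamisar" → prefix "lu" already present; 10 new (v, e, n, p, a, m, i, s, a, r)
  "robel" → 5 new (r, o, b, e, l)
  "lin" → prefix "l" already present; 2 new (i, n)
  "romordor" → prefix "ro" already present; 6 new (m, o, r, d, o, r)
  "luvenvidor" → prefix "luven" already present; 5 new (v, i, d, o, r)
  "ludepafenfen" → prefix "lude" already present; 8 new (p, a, f, e, n, f, e, n)
  "rolinbel" → prefix "ro" already present; 6 new (l, i, n, b, e, l)
  "luvenso" → prefix "luven" already present; 2 new (s, o)
  "roven" → prefix "ro" already present; 3 new (v, e, n)
  "rofendor" → prefix "ro" already present; 6 new (f, e, n, d, o, r)
  "lubelta" → prefix "lu" already present; 5 new (b, e, l, t, a)
  "luvendor" → prefix "luven" already present; 3 new (d, o, r)
  "ludesarbel" → prefix "lude" already present; 6 new (s, a, r, b, e, l)
  "ludevirun" → prefix "lude" already present; 5 new (v, i, r, u, n)
Total nodes = 8 + 6 + 10 + 5 + 2 + 6 + 5 + 8 + 6 + 2 + 3 + 6 + 5 + 3 + 6 + 5 = 86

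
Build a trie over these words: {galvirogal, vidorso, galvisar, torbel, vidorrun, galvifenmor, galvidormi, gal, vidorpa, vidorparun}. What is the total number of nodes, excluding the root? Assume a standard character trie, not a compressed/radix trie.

45

Count nodes per top-level branch (shared prefixes stored once):
  'g'-branch (gal, galvidormi, galvifenmor, galvirogal, galvisar): 24 nodes
  't'-branch (torbel): 6 nodes
  'v'-branch (vidorpa, vidorparun, vidorrun, vidorso): 15 nodes
Sum: 45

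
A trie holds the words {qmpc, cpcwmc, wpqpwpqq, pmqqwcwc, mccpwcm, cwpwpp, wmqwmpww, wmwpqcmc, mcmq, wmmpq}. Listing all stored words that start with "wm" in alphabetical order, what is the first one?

Filter for "wm…" and sort: "wmmpq", "wmqwmpww", "wmwpqcmc"
The 1st is wmmpq.

wmmpq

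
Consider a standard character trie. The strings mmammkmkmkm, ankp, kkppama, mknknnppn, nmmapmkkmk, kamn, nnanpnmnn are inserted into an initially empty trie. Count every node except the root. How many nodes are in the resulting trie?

For each word, the new-node count is its length minus the longest prefix already in the trie:
  "mmammkmkmkm" → 11 new (m, m, a, m, m, k, m, k, m, k, m)
  "ankp" → 4 new (a, n, k, p)
  "kkppama" → 7 new (k, k, p, p, a, m, a)
  "mknknnppn" → prefix "m" already present; 8 new (k, n, k, n, n, p, p, n)
  "nmmapmkkmk" → 10 new (n, m, m, a, p, m, k, k, m, k)
  "kamn" → prefix "k" already present; 3 new (a, m, n)
  "nnanpnmnn" → prefix "n" already present; 8 new (n, a, n, p, n, m, n, n)
Total nodes = 11 + 4 + 7 + 8 + 10 + 3 + 8 = 51

51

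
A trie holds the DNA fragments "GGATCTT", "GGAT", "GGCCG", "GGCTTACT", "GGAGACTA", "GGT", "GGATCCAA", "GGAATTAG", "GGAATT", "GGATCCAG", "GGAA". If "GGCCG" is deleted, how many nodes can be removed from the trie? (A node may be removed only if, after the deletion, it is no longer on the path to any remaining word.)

After clearing the end-marker at "GGCCG", prune upward until reaching a node still needed by another word.
The suffix "CG" (2 nodes) is used only by "GGCCG"; the node for "GGC" still has the child "T", so pruning stops there.
Nodes removed: 2

2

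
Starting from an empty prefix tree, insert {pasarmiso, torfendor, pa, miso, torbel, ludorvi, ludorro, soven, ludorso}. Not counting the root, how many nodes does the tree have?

41

Count nodes per top-level branch (shared prefixes stored once):
  'l'-branch (ludorro, ludorso, ludorvi): 11 nodes
  'm'-branch (miso): 4 nodes
  'p'-branch (pa, pasarmiso): 9 nodes
  's'-branch (soven): 5 nodes
  't'-branch (torbel, torfendor): 12 nodes
Sum: 41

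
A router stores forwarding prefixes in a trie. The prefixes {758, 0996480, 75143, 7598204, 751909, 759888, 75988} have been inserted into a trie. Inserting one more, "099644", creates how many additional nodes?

"09964" is already a path in the trie; the remaining "4" must be added.
Each of the 1 remaining characters creates one node.

1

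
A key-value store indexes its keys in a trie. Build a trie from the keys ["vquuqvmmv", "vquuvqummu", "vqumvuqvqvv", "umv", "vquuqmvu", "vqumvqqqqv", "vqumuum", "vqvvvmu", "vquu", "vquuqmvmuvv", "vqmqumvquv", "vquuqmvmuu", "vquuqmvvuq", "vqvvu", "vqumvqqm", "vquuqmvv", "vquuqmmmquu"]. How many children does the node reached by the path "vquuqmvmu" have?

Follow the path "vquuqmvmu" to its node, then look at its outgoing edges.
Distinct next characters after "vquuqmvmu": u, v.
That node has 2 child edges.

2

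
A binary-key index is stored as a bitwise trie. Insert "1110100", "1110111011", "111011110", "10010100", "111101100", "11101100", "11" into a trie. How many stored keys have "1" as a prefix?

Filter for entries beginning with "1":
Words under "1": 10010100, 11, 1110100, 11101100, 1110111011, 111011110, 111101100
Count: 7

7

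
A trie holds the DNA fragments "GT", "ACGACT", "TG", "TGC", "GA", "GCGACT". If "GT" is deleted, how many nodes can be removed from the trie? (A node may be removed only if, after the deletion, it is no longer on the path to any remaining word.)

A node on "GT"'s path can go only if nothing else ends at it or branches off below it.
The suffix "T" (1 node) is used only by "GT"; the node for "G" still has the child "A", so pruning stops there.
Nodes removed: 1

1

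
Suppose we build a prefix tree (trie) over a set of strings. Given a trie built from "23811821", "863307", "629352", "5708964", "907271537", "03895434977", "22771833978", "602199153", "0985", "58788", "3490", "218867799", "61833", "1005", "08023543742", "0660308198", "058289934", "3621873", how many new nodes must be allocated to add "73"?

Nothing in the trie begins with "7"; the whole of "73" is new.
2 − 0 = 2 new nodes.

2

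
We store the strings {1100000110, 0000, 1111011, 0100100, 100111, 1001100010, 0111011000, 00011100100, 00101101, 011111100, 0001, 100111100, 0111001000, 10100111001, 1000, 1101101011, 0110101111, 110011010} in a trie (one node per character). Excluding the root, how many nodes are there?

99

Count nodes per top-level branch (shared prefixes stored once):
  '0'-branch (0000, 0001, 00011100100, 00101101, 0100100, 0110101111, 0111001000, 0111011000, 011111100): 49 nodes
  '1'-branch (1000, 1001100010, 100111, 100111100, 10100111001, 1100000110, 110011010, 1101101011, 1111011): 50 nodes
Sum: 99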